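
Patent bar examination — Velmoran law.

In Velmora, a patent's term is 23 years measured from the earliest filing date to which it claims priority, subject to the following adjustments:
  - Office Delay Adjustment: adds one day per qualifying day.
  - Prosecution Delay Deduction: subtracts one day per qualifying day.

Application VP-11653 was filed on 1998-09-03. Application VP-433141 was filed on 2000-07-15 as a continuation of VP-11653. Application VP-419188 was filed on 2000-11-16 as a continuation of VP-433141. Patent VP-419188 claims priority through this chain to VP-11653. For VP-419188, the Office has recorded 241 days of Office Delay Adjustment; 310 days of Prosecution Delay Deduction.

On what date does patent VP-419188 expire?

Earliest priority filing: 3 September 1998.
Base term: 3 September 1998 + 23 years → 3 September 2021.
Office Delay Adjustment: +241 days → 2 May 2022.
Prosecution Delay Deduction: −310 days → 26 June 2021.

June 26, 2021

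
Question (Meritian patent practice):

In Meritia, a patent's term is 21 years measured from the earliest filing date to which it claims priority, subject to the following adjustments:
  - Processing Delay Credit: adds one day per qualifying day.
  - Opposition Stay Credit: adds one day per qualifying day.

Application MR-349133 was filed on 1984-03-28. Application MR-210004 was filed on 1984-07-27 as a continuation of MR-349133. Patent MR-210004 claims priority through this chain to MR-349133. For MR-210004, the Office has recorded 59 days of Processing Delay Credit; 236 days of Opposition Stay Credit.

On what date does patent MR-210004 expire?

Earliest priority filing: 28 March 1984.
Base term: 28 March 1984 + 21 years → 28 March 2005.
Processing Delay Credit: +59 days → 26 May 2005.
Opposition Stay Credit: +236 days → 17 January 2006.

January 17, 2006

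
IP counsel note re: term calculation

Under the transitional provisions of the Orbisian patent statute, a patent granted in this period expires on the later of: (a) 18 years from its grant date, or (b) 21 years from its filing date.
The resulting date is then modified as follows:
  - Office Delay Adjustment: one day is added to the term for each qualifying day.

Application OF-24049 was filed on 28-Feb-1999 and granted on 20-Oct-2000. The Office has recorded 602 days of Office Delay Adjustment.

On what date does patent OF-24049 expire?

October 22, 2021

(a) grant + 18 years → 20 October 2018.
(b) filing + 21 years → 28 February 2020.
Later of the two: 28 February 2020.
Office Delay Adjustment: +602 days → 22 October 2021.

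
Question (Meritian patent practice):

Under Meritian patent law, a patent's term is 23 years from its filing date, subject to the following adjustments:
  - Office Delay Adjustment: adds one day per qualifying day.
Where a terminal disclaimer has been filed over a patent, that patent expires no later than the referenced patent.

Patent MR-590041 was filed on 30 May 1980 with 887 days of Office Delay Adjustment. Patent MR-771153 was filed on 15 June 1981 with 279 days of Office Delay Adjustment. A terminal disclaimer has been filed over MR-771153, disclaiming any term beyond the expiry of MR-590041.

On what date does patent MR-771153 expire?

Natural term of MR-771153:
  Base: filing + 23 years → 15 June 2004.
  Office Delay Adjustment: +279 days → 21 March 2005.
Expiry of referenced patent MR-590041:
  Base: filing + 23 years → 30 May 2003.
  Office Delay Adjustment: +887 days → 2 November 2005.
Terminal disclaimer: MR-771153 expires on the earlier of 21 March 2005 and 2 November 2005.

March 21, 2005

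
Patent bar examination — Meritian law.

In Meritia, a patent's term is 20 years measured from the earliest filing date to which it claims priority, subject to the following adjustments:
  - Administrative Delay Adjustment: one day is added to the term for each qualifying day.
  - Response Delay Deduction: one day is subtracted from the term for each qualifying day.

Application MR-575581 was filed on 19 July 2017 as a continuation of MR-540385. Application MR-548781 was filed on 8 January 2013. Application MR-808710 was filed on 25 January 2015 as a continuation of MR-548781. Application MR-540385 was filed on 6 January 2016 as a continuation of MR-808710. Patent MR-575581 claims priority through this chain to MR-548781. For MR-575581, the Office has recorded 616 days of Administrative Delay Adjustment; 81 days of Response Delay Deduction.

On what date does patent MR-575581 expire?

June 27, 2034

Earliest priority filing: 8 January 2013.
Base term: 8 January 2013 + 20 years → 8 January 2033.
Administrative Delay Adjustment: +616 days → 16 September 2034.
Response Delay Deduction: −81 days → 27 June 2034.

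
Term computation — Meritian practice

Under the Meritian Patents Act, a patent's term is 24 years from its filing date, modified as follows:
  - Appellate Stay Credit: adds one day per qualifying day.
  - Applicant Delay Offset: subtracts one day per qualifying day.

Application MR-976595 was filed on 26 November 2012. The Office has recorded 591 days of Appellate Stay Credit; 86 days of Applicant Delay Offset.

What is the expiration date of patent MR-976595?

2038-04-15

Base term: filing date + 24 years → 26 November 2036.
Appellate Stay Credit: +591 days → 10 July 2038.
Applicant Delay Offset: −86 days → 15 April 2038.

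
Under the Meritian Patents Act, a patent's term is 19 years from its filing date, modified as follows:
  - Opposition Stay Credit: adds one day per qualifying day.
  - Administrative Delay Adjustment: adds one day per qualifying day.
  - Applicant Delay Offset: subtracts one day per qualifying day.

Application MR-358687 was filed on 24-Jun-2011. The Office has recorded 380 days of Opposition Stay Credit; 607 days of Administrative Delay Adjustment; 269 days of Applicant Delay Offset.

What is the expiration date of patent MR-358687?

Base term: filing date + 19 years → 24 June 2030.
Opposition Stay Credit: +380 days → 9 July 2031.
Administrative Delay Adjustment: +607 days → 7 March 2033.
Applicant Delay Offset: −269 days → 11 June 2032.

June 11, 2032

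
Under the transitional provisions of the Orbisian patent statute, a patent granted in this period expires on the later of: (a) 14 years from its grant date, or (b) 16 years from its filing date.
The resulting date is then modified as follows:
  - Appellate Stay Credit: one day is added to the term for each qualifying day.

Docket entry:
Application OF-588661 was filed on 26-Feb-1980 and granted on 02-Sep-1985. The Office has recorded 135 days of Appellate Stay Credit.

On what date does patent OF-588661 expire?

(a) grant + 14 years → 2 September 1999.
(b) filing + 16 years → 26 February 1996.
Later of the two: 2 September 1999.
Appellate Stay Credit: +135 days → 15 January 2000.

January 15, 2000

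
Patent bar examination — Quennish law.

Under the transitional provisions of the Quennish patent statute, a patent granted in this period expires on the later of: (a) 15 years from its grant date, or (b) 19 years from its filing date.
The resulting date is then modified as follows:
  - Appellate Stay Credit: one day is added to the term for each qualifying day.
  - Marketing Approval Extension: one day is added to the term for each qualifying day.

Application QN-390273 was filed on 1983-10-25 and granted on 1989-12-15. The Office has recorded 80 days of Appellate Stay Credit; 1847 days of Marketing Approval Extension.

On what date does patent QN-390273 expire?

2010-03-26

(a) grant + 15 years → 15 December 2004.
(b) filing + 19 years → 25 October 2002.
Later of the two: 15 December 2004.
Appellate Stay Credit: +80 days → 5 March 2005.
Marketing Approval Extension: +1847 days → 26 March 2010.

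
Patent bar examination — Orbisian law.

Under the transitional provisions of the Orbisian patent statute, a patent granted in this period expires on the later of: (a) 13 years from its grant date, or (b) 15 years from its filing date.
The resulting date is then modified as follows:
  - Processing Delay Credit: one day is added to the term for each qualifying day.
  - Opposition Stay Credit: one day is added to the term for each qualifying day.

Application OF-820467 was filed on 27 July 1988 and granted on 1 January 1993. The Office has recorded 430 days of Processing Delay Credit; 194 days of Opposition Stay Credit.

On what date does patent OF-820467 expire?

(a) grant + 13 years → 1 January 2006.
(b) filing + 15 years → 27 July 2003.
Later of the two: 1 January 2006.
Processing Delay Credit: +430 days → 7 March 2007.
Opposition Stay Credit: +194 days → 17 September 2007.

2007-09-17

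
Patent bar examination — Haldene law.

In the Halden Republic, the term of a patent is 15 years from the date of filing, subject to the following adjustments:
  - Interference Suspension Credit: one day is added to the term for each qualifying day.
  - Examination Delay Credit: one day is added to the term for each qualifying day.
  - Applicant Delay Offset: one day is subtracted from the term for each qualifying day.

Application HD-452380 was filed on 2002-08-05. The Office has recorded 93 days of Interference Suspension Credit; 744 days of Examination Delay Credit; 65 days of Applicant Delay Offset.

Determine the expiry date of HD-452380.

September 16, 2019

Base term: filing date + 15 years → 5 August 2017.
Interference Suspension Credit: +93 days → 6 November 2017.
Examination Delay Credit: +744 days → 20 November 2019.
Applicant Delay Offset: −65 days → 16 September 2019.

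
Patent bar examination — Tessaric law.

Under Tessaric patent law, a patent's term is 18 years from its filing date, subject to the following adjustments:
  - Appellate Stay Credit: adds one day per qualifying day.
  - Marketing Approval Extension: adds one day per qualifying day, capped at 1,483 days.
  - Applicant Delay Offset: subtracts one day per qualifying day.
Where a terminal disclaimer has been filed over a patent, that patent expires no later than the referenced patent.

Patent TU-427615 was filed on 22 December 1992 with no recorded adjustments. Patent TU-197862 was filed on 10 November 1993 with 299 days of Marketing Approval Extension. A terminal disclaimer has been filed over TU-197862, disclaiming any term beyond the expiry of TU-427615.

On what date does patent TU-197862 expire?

Natural term of TU-197862:
  Base: filing + 18 years → 10 November 2011.
  Marketing Approval Extension: 299 days (within the 1483-day cap) → +299 days → 4 September 2012.
Expiry of referenced patent TU-427615:
  Base: filing + 18 years → 22 December 2010.
Terminal disclaimer: TU-197862 expires on the earlier of 4 September 2012 and 22 December 2010.

2010-12-22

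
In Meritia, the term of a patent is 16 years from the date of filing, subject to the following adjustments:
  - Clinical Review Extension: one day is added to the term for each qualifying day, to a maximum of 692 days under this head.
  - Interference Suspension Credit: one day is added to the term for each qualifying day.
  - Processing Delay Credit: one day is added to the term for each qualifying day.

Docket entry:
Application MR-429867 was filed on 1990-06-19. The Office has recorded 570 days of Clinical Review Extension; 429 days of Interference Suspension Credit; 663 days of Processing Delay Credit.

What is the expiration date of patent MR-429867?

2011-01-06

Base term: filing date + 16 years → 19 June 2006.
Clinical Review Extension: 570 days (within the 692-day cap) → +570 days → 10 January 2008.
Interference Suspension Credit: +429 days → 14 March 2009.
Processing Delay Credit: +663 days → 6 January 2011.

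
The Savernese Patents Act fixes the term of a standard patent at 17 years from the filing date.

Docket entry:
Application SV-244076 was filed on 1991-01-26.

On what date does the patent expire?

Filing date + 17 years → 26 January 2008.

January 26, 2008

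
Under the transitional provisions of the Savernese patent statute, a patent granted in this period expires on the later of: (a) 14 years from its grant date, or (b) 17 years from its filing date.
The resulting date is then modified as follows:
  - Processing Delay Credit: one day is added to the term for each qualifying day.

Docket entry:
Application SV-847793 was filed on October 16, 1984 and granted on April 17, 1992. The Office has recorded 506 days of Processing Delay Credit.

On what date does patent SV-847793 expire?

September 5, 2007

(a) grant + 14 years → 17 April 2006.
(b) filing + 17 years → 16 October 2001.
Later of the two: 17 April 2006.
Processing Delay Credit: +506 days → 5 September 2007.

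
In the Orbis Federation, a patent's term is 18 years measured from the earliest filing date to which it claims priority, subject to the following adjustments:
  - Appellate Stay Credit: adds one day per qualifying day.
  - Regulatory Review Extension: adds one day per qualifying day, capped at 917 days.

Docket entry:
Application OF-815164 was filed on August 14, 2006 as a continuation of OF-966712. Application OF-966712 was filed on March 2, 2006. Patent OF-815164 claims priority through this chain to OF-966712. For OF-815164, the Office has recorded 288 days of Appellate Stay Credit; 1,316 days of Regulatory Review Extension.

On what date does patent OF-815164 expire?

2027-06-20

Earliest priority filing: 2 March 2006.
Base term: 2 March 2006 + 18 years → 2 March 2024.
Appellate Stay Credit: +288 days → 15 December 2024.
Regulatory Review Extension: 1316 days claimed exceeds the 917-day cap, so +917 days → 20 June 2027.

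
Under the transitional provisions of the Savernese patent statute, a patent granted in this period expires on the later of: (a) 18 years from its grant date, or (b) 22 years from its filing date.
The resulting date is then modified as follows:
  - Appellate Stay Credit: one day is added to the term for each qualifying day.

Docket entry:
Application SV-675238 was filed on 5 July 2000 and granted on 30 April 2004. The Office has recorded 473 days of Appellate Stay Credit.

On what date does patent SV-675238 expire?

October 21, 2023

(a) grant + 18 years → 30 April 2022.
(b) filing + 22 years → 5 July 2022.
Later of the two: 5 July 2022.
Appellate Stay Credit: +473 days → 21 October 2023.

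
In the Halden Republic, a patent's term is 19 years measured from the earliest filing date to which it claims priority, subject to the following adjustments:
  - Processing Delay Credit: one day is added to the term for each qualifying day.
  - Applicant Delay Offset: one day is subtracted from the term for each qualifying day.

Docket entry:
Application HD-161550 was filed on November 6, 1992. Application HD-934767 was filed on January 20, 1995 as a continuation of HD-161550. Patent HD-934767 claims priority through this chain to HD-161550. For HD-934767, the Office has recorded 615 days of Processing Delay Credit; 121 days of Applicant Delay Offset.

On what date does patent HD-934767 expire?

2013-03-14

Earliest priority filing: 6 November 1992.
Base term: 6 November 1992 + 19 years → 6 November 2011.
Processing Delay Credit: +615 days → 13 July 2013.
Applicant Delay Offset: −121 days → 14 March 2013.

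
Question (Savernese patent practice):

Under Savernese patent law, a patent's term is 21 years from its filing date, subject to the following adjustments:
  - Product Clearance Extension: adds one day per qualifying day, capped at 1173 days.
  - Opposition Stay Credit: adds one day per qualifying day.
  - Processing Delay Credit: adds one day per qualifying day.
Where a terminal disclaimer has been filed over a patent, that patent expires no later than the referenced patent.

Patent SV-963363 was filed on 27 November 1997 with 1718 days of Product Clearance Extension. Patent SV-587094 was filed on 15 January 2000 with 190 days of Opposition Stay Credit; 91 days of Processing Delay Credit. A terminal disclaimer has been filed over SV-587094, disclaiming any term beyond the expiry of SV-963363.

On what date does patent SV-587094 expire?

2021-10-23

Natural term of SV-587094:
  Base: filing + 21 years → 15 January 2021.
  Opposition Stay Credit: +190 days → 24 July 2021.
  Processing Delay Credit: +91 days → 23 October 2021.
Expiry of referenced patent SV-963363:
  Base: filing + 21 years → 27 November 2018.
  Product Clearance Extension: 1718 days claimed exceeds the 1173-day cap, so +1173 days → 12 February 2022.
Terminal disclaimer: SV-587094 expires on the earlier of 23 October 2021 and 12 February 2022.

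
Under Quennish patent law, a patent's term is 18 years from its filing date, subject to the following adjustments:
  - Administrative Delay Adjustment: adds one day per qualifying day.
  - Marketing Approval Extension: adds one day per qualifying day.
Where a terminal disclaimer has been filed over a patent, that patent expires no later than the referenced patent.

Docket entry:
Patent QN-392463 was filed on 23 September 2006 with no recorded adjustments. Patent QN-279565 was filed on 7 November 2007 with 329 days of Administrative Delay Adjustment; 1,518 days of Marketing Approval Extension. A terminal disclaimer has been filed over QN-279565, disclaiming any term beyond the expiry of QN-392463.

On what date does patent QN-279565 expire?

Natural term of QN-279565:
  Base: filing + 18 years → 7 November 2025.
  Administrative Delay Adjustment: +329 days → 2 October 2026.
  Marketing Approval Extension: +1518 days → 28 November 2030.
Expiry of referenced patent QN-392463:
  Base: filing + 18 years → 23 September 2024.
Terminal disclaimer: QN-279565 expires on the earlier of 28 November 2030 and 23 September 2024.

2024-09-23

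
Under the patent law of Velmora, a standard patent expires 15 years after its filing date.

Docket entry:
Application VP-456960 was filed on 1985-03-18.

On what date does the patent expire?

March 18, 2000

Filing date + 15 years → 18 March 2000.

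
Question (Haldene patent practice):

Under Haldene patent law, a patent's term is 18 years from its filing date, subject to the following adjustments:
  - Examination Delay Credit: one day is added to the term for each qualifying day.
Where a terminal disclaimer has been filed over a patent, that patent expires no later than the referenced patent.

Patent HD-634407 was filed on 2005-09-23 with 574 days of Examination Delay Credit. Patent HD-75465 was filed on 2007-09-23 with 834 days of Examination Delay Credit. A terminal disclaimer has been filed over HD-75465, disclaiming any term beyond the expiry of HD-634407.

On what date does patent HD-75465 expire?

Natural term of HD-75465:
  Base: filing + 18 years → 23 September 2025.
  Examination Delay Credit: +834 days → 5 January 2028.
Expiry of referenced patent HD-634407:
  Base: filing + 18 years → 23 September 2023.
  Examination Delay Credit: +574 days → 19 April 2025.
Terminal disclaimer: HD-75465 expires on the earlier of 5 January 2028 and 19 April 2025.

April 19, 2025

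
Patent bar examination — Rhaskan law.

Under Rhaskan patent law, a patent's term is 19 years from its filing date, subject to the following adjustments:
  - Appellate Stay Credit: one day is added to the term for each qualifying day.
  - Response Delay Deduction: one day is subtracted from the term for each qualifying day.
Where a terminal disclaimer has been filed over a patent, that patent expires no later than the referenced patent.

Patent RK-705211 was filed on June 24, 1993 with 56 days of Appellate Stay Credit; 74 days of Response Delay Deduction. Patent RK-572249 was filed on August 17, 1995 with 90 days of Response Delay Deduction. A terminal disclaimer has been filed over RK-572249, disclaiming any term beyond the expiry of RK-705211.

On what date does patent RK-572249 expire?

Natural term of RK-572249:
  Base: filing + 19 years → 17 August 2014.
  Response Delay Deduction: −90 days → 19 May 2014.
Expiry of referenced patent RK-705211:
  Base: filing + 19 years → 24 June 2012.
  Appellate Stay Credit: +56 days → 19 August 2012.
  Response Delay Deduction: −74 days → 6 June 2012.
Terminal disclaimer: RK-572249 expires on the earlier of 19 May 2014 and 6 June 2012.

2012-06-06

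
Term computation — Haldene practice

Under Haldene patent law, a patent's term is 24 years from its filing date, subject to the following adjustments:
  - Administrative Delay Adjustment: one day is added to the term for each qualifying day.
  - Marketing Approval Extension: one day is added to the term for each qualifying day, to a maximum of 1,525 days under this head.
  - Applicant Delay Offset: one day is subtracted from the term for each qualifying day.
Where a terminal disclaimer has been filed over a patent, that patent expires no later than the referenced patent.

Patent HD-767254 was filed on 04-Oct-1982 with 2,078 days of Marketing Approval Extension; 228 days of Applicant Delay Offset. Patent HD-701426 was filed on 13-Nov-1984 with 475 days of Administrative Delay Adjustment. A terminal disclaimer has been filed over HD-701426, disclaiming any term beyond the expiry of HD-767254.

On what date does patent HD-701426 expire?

2010-03-03

Natural term of HD-701426:
  Base: filing + 24 years → 13 November 2008.
  Administrative Delay Adjustment: +475 days → 3 March 2010.
Expiry of referenced patent HD-767254:
  Base: filing + 24 years → 4 October 2006.
  Marketing Approval Extension: 2078 days claimed exceeds the 1525-day cap, so +1525 days → 7 December 2010.
  Applicant Delay Offset: −228 days → 23 April 2010.
Terminal disclaimer: HD-701426 expires on the earlier of 3 March 2010 and 23 April 2010.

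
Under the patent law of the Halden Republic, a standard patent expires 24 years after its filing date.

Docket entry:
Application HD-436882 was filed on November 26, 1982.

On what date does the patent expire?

November 26, 2006

Filing date + 24 years → 26 November 2006.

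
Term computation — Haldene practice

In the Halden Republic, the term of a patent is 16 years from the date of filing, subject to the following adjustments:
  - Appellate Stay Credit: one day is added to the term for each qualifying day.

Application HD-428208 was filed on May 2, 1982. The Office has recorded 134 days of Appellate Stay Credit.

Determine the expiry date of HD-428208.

September 13, 1998

Base term: filing date + 16 years → 2 May 1998.
Appellate Stay Credit: +134 days → 13 September 1998.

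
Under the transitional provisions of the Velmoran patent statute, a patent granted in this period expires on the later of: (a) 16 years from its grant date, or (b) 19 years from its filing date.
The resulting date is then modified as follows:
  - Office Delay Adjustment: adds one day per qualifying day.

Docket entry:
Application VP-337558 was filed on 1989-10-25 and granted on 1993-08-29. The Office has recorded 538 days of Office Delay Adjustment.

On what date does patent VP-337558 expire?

2011-02-18

(a) grant + 16 years → 29 August 2009.
(b) filing + 19 years → 25 October 2008.
Later of the two: 29 August 2009.
Office Delay Adjustment: +538 days → 18 February 2011.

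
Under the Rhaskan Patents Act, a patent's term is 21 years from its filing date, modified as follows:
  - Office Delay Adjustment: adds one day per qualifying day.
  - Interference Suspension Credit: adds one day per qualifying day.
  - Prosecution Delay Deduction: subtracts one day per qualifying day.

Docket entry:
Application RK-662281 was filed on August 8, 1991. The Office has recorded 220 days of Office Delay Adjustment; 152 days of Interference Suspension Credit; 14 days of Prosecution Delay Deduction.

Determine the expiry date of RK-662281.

2013-08-01

Base term: filing date + 21 years → 8 August 2012.
Office Delay Adjustment: +220 days → 16 March 2013.
Interference Suspension Credit: +152 days → 15 August 2013.
Prosecution Delay Deduction: −14 days → 1 August 2013.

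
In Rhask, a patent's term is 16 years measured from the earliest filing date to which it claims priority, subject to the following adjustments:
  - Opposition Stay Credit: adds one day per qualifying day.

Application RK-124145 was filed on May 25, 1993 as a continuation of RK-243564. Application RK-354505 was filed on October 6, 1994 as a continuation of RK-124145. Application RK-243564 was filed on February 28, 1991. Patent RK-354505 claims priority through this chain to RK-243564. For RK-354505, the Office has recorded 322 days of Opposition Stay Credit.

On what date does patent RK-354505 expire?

Earliest priority filing: 28 February 1991.
Base term: 28 February 1991 + 16 years → 28 February 2007.
Opposition Stay Credit: +322 days → 16 January 2008.

January 16, 2008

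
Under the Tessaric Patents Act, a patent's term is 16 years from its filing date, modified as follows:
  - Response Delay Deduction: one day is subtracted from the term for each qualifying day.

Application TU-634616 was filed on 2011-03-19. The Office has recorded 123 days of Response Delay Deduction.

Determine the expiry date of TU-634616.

Base term: filing date + 16 years → 19 March 2027.
Response Delay Deduction: −123 days → 16 November 2026.

November 16, 2026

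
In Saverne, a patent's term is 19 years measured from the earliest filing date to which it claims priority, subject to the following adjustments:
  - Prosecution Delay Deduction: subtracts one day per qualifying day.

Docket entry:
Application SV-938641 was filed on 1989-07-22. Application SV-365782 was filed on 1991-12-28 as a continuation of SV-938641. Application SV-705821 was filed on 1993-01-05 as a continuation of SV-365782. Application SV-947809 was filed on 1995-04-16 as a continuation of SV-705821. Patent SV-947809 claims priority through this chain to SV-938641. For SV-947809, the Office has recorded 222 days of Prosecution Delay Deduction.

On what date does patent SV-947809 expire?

Earliest priority filing: 22 July 1989.
Base term: 22 July 1989 + 19 years → 22 July 2008.
Prosecution Delay Deduction: −222 days → 13 December 2007.

December 13, 2007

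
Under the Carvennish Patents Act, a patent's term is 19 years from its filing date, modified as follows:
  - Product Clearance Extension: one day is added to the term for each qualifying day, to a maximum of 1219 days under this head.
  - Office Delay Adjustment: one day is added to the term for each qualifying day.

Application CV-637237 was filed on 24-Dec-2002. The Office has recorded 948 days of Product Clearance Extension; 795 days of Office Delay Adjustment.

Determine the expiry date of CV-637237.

Base term: filing date + 19 years → 24 December 2021.
Product Clearance Extension: 948 days (within the 1219-day cap) → +948 days → 29 July 2024.
Office Delay Adjustment: +795 days → 2 October 2026.

October 2, 2026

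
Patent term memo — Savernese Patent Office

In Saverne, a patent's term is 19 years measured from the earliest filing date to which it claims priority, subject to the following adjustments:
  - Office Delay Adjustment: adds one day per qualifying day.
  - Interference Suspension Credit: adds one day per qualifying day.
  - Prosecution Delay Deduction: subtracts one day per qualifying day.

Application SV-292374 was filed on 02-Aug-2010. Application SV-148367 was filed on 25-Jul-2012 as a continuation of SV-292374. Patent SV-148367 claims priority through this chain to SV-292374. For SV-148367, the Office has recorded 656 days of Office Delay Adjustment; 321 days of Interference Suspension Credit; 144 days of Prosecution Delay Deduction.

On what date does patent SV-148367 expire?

Earliest priority filing: 2 August 2010.
Base term: 2 August 2010 + 19 years → 2 August 2029.
Office Delay Adjustment: +656 days → 20 May 2031.
Interference Suspension Credit: +321 days → 5 April 2032.
Prosecution Delay Deduction: −144 days → 13 November 2031.

2031-11-13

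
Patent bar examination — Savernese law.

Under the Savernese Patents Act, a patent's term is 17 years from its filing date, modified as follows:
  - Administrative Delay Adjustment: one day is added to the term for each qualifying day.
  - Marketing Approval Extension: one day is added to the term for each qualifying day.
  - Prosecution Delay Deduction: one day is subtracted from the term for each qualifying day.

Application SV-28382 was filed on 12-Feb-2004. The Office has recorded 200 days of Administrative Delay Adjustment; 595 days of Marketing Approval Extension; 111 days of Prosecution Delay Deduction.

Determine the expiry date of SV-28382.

December 28, 2022

Base term: filing date + 17 years → 12 February 2021.
Administrative Delay Adjustment: +200 days → 31 August 2021.
Marketing Approval Extension: +595 days → 18 April 2023.
Prosecution Delay Deduction: −111 days → 28 December 2022.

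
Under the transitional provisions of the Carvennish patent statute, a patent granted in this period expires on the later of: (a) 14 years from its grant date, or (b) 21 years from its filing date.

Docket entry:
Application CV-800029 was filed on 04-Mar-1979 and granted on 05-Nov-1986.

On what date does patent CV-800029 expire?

(a) grant + 14 years → 5 November 2000.
(b) filing + 21 years → 4 March 2000.
Later of the two: 5 November 2000.

November 5, 2000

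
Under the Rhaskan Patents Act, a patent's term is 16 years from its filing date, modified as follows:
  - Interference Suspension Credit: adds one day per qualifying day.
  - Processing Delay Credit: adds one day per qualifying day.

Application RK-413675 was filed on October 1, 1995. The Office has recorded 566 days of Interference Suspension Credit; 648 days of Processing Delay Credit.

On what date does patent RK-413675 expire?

Base term: filing date + 16 years → 1 October 2011.
Interference Suspension Credit: +566 days → 19 April 2013.
Processing Delay Credit: +648 days → 27 January 2015.

January 27, 2015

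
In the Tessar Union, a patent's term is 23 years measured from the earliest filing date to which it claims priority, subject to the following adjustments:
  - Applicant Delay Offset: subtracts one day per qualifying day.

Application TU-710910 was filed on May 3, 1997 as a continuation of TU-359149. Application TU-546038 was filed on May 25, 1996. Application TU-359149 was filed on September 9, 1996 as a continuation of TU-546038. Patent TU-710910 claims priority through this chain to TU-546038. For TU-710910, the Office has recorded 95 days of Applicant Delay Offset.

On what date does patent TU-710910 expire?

2019-02-19

Earliest priority filing: 25 May 1996.
Base term: 25 May 1996 + 23 years → 25 May 2019.
Applicant Delay Offset: −95 days → 19 February 2019.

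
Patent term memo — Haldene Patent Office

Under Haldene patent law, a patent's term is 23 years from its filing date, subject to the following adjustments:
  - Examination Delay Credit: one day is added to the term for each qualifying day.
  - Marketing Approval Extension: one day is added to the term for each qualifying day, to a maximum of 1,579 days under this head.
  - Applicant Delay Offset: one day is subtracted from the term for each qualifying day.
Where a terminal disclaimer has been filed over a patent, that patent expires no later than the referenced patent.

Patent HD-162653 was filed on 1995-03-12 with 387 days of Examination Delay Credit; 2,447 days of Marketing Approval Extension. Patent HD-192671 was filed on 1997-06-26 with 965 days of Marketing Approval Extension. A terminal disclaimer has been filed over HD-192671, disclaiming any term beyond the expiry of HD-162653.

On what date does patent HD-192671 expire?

Natural term of HD-192671:
  Base: filing + 23 years → 26 June 2020.
  Marketing Approval Extension: 965 days (within the 1579-day cap) → +965 days → 16 February 2023.
Expiry of referenced patent HD-162653:
  Base: filing + 23 years → 12 March 2018.
  Examination Delay Credit: +387 days → 3 April 2019.
  Marketing Approval Extension: 2447 days claimed exceeds the 1579-day cap, so +1579 days → 30 July 2023.
Terminal disclaimer: HD-192671 expires on the earlier of 16 February 2023 and 30 July 2023.

February 16, 2023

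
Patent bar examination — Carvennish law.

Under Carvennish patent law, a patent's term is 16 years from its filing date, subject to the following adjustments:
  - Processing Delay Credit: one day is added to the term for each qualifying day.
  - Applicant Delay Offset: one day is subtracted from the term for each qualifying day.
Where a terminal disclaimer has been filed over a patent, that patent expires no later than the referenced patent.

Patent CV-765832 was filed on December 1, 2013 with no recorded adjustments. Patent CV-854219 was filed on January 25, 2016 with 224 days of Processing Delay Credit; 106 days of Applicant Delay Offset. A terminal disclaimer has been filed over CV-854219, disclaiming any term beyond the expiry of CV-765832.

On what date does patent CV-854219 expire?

2029-12-01

Natural term of CV-854219:
  Base: filing + 16 years → 25 January 2032.
  Processing Delay Credit: +224 days → 5 September 2032.
  Applicant Delay Offset: −106 days → 22 May 2032.
Expiry of referenced patent CV-765832:
  Base: filing + 16 years → 1 December 2029.
Terminal disclaimer: CV-854219 expires on the earlier of 22 May 2032 and 1 December 2029.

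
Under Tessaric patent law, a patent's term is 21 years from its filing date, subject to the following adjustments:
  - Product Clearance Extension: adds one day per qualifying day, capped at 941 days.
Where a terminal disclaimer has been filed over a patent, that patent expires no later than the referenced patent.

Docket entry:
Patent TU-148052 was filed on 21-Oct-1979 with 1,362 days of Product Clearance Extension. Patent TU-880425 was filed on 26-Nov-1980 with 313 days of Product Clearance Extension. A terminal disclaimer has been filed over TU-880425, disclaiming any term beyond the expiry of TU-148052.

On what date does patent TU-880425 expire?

Natural term of TU-880425:
  Base: filing + 21 years → 26 November 2001.
  Product Clearance Extension: 313 days (within the 941-day cap) → +313 days → 5 October 2002.
Expiry of referenced patent TU-148052:
  Base: filing + 21 years → 21 October 2000.
  Product Clearance Extension: 1362 days claimed exceeds the 941-day cap, so +941 days → 20 May 2003.
Terminal disclaimer: TU-880425 expires on the earlier of 5 October 2002 and 20 May 2003.

October 5, 2002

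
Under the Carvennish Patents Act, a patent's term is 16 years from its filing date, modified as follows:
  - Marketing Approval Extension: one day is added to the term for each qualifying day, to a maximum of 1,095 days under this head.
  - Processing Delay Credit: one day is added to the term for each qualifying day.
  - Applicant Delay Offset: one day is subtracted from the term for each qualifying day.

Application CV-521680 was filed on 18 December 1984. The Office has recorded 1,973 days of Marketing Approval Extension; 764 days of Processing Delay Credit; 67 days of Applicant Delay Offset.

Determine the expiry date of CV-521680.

Base term: filing date + 16 years → 18 December 2000.
Marketing Approval Extension: 1973 days claimed exceeds the 1095-day cap, so +1095 days → 18 December 2003.
Processing Delay Credit: +764 days → 20 January 2006.
Applicant Delay Offset: −67 days → 14 November 2005.

November 14, 2005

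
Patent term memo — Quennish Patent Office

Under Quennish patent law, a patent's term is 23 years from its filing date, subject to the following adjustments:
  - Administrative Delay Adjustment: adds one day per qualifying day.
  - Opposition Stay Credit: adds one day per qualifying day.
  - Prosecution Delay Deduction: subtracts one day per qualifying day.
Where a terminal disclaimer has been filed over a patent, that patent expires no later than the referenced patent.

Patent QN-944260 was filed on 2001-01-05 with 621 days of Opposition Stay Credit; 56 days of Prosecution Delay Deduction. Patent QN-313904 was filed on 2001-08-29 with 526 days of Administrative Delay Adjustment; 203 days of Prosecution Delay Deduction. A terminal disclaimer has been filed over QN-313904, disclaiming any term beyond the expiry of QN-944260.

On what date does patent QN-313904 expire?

2025-07-18

Natural term of QN-313904:
  Base: filing + 23 years → 29 August 2024.
  Administrative Delay Adjustment: +526 days → 6 February 2026.
  Prosecution Delay Deduction: −203 days → 18 July 2025.
Expiry of referenced patent QN-944260:
  Base: filing + 23 years → 5 January 2024.
  Opposition Stay Credit: +621 days → 17 September 2025.
  Prosecution Delay Deduction: −56 days → 23 July 2025.
Terminal disclaimer: QN-313904 expires on the earlier of 18 July 2025 and 23 July 2025.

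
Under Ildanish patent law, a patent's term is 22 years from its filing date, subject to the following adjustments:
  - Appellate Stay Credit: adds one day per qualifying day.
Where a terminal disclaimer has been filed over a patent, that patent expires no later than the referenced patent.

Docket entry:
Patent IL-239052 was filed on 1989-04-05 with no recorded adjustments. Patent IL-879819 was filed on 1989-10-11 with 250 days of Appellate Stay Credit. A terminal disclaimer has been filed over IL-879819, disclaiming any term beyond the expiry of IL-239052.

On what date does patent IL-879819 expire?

Natural term of IL-879819:
  Base: filing + 22 years → 11 October 2011.
  Appellate Stay Credit: +250 days → 17 June 2012.
Expiry of referenced patent IL-239052:
  Base: filing + 22 years → 5 April 2011.
Terminal disclaimer: IL-879819 expires on the earlier of 17 June 2012 and 5 April 2011.

2011-04-05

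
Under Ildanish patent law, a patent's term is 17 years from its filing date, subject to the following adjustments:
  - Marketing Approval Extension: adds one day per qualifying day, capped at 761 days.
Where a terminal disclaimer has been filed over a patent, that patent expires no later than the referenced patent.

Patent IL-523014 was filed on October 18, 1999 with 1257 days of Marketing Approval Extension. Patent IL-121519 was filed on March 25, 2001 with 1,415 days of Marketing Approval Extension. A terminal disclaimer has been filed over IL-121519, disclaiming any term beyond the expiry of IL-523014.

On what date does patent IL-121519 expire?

Natural term of IL-121519:
  Base: filing + 17 years → 25 March 2018.
  Marketing Approval Extension: 1415 days claimed exceeds the 761-day cap, so +761 days → 24 April 2020.
Expiry of referenced patent IL-523014:
  Base: filing + 17 years → 18 October 2016.
  Marketing Approval Extension: 1257 days claimed exceeds the 761-day cap, so +761 days → 18 November 2018.
Terminal disclaimer: IL-121519 expires on the earlier of 24 April 2020 and 18 November 2018.

2018-11-18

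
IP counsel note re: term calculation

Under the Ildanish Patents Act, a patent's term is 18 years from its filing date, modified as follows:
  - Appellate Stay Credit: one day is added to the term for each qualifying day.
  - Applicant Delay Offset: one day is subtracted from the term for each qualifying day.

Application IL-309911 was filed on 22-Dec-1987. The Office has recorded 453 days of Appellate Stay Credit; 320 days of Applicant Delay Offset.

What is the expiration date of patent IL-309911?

Base term: filing date + 18 years → 22 December 2005.
Appellate Stay Credit: +453 days → 20 March 2007.
Applicant Delay Offset: −320 days → 4 May 2006.

2006-05-04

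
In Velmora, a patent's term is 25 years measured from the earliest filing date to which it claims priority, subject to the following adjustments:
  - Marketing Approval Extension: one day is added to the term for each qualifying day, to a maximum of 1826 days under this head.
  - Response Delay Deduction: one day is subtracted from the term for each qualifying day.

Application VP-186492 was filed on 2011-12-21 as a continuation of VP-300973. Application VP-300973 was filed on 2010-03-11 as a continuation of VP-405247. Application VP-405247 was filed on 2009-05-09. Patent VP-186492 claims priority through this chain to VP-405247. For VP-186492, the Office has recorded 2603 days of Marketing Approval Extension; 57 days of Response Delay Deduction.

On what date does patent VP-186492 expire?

Earliest priority filing: 9 May 2009.
Base term: 9 May 2009 + 25 years → 9 May 2034.
Marketing Approval Extension: 2603 days claimed exceeds the 1826-day cap, so +1826 days → 9 May 2039.
Response Delay Deduction: −57 days → 13 March 2039.

2039-03-13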